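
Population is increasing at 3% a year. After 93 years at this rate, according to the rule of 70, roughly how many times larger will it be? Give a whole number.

70/3 ≈ 23.33 years per doubling.
93 years fits 4 doublings: 2^4 = 16.

approximately 16 times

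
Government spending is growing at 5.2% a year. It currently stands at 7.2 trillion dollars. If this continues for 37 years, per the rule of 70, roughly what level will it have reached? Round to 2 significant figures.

about 48 trillion dollars

It doubles every 70/5.2 ≈ 13.46 years, so 37 years is 2.75 doublings.
2^2.75 ≈ 6.73; 7.2 × 6.73 ≈ 48 trillion dollars.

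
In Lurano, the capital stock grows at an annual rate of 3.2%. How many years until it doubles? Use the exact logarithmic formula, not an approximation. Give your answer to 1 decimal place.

22.0 years

t = ln(2) / ln(1 + 0.032) = 0.6931 / 0.031499 ≈ 22.00.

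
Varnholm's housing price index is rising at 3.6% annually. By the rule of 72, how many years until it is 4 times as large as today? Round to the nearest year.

approximately 40 years

One doubling takes 72/3.6 = 20.00 years.
Getting to 4× needs 2 doublings: 2 × 20.00 ≈ 40 years.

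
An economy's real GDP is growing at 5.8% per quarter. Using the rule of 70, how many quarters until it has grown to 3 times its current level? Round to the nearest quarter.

around 19 quarters

Doubling time ≈ 70/5.8 = 12.07 quarters.
Reaching 3× takes log₂(3) ≈ 1.58 doublings.
1.58 × 12.07 ≈ 19 quarters.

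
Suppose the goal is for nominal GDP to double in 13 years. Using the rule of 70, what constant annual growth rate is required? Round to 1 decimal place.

around 5.4%

70 / 13 ≈ 5.38, so about 5.4% annually.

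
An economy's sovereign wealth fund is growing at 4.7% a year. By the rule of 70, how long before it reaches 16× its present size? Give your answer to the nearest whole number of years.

approximately 60 years

At 4.7% it doubles every 70/4.7 ≈ 14.89 years.
16 = 2^4, so 4 doublings → 60 years.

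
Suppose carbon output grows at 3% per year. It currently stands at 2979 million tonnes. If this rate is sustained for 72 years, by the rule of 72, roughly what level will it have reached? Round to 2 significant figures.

24000 million tonnes

It doubles every 72/3 ≈ 24.00 years, so 72 years is 3.00 doublings.
2^3.00 ≈ 8.00; 2979 × 8.00 ≈ 24000 million tonnes.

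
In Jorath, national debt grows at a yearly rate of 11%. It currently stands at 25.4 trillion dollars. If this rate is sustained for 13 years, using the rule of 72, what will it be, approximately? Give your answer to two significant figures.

about 100 trillion dollars

It doubles every 72/11 ≈ 6.55 years, so 13 years is 1.98 doublings.
2^1.98 ≈ 3.94; 25.4 × 3.94 ≈ 100 trillion dollars.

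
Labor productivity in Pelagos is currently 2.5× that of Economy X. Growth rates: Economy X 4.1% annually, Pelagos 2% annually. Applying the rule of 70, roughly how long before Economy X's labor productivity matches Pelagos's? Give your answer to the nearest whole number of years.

about 44 years

Economy X gains on Pelagos at 4.1% − 2% = 2.1 points a year.
At that relative rate the gap halves every 70/2.1 ≈ 33.33 years.
A 2.5× gap takes log₂(2.5) ≈ 1.32 halvings to close: 1.32 × 33.33 ≈ 44 years.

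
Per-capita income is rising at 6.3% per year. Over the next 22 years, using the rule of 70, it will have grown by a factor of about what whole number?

70/6.3 ≈ 11.11 years per doubling.
22 years fits 2 doublings: 2^2 = 4.

roughly 4 times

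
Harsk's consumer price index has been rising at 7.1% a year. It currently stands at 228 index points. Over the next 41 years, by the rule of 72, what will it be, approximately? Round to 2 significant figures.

Doubling time ≈ 72/7.1 = 10.14 years.
41 years is 41/10.14 ≈ 4.04 doublings, a factor of 2^4.04 ≈ 16.45.
228 × 16.45 ≈ 3800 index points.

3800 index points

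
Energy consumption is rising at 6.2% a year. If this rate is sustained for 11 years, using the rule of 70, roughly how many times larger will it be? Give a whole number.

Doubling time ≈ 70/6.2 = 11.29 years.
11/11.29 ≈ 1 doubling, so about 2^1 = 2×.

around 2 times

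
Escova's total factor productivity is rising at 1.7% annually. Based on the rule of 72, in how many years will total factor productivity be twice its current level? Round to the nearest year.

72/1.7 ≈ 42.35, so it doubles roughly every 42 years.

≈ 42 years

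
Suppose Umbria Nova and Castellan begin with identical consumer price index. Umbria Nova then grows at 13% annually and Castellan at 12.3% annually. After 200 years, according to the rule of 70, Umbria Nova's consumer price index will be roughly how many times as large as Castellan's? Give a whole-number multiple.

Umbria Nova pulls ahead at 0.7 pp per year, so the ratio doubles every 70/0.7 ≈ 100.00 years.
In 200 years that's 2.00 doublings: 2^2.00 ≈ 4.

around 4 times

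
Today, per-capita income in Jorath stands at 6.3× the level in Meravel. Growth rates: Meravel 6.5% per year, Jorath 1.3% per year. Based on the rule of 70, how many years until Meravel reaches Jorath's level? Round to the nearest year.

roughly 36 years

Meravel gains on Jorath at 6.5% − 1.3% = 5.2 points a year.
At that relative rate the gap halves every 70/5.2 ≈ 13.46 years.
A 6.3× gap takes log₂(6.3) ≈ 2.66 halvings to close: 2.66 × 13.46 ≈ 36 years.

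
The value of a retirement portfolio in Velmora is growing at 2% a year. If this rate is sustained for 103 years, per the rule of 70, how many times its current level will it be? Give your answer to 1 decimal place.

Doubling time ≈ 70/2 = 35.00 years.
103 years / 35.00 ≈ 2.94 doublings → factor 2^2.94 ≈ 7.7.

approximately 7.7 times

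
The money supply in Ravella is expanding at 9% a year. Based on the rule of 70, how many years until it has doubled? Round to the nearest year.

approximately 8 years

At 9%, doubling takes about 70/9 = 7.78 years.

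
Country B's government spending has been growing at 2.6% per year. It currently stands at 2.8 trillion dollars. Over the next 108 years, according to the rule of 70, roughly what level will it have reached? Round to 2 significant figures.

Doubling time ≈ 70/2.6 = 26.92 years.
108 years is 108/26.92 ≈ 4.01 doublings, a factor of 2^4.01 ≈ 16.11.
2.8 × 16.11 ≈ 45 trillion dollars.

roughly 45 trillion dollars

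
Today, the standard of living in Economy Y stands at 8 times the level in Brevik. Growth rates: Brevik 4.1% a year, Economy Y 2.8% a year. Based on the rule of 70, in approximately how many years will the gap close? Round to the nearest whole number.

roughly 162 years

The growth-rate gap is 4.1% − 2.8% = 1.3 percentage points.
So the ratio between them halves every 70/1.3 ≈ 53.85 years.
An 8 times gap closes after 3 halvings: 3 × 53.85 ≈ 162 years.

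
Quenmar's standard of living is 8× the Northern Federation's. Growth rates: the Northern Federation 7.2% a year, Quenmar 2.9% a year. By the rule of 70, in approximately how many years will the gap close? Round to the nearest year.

the Northern Federation gains on Quenmar at 7.2% − 2.9% = 4.3 points a year.
At that relative rate the gap halves every 70/4.3 ≈ 16.28 years.
An 8× gap closes after 3 halvings: 3 × 16.28 ≈ 49 years.

roughly 49 years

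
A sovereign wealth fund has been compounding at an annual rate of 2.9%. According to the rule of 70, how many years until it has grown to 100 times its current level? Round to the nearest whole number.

around 160 years

Doubling time ≈ 70/2.9 = 24.14 years.
Reaching 100× takes log₂(100) ≈ 6.64 doublings.
6.64 × 24.14 ≈ 160 years.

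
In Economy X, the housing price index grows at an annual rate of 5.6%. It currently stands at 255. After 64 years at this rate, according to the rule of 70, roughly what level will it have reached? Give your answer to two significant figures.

approximately 8900

It doubles every 70/5.6 ≈ 12.50 years, so 64 years is 5.12 doublings.
2^5.12 ≈ 34.78; 255 × 34.78 ≈ 8900.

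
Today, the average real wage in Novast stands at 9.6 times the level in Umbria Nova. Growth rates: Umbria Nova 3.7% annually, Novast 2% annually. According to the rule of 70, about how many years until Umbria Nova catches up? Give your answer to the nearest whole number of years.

What matters is the difference: 1.7 pp.
Rule of 70 on the gap: the ratio halves every 70/1.7 ≈ 41.18 years.
A 9.6 times gap takes log₂(9.6) ≈ 3.26 halvings to close: 3.26 × 41.18 ≈ 134 years.

≈ 134 years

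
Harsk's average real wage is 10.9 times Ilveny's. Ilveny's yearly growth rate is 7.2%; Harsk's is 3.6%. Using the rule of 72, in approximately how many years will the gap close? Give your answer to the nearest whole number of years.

around 69 years

Ilveny gains on Harsk at 7.2% − 3.6% = 3.6 points a year.
At that relative rate the gap halves every 72/3.6 ≈ 20.00 years.
A 10.9 times gap takes log₂(10.9) ≈ 3.45 halvings to close: 3.45 × 20.00 ≈ 69 years.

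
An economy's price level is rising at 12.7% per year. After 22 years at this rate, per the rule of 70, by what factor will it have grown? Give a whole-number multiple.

At 12.7% one doubling takes ≈ 5.51 years; 22 years is 4 of them, so ×16.

approximately 16 times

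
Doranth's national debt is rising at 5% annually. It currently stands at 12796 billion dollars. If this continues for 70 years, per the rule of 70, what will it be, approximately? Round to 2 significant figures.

It doubles every 70/5 ≈ 14.00 years, so 70 years is 5.00 doublings.
2^5.00 ≈ 32.00; 12796 × 32.00 ≈ 410000 billion dollars.

410000 billion dollars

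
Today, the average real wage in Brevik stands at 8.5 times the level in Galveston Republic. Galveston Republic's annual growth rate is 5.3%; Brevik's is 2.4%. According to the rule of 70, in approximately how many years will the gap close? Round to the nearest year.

The growth-rate gap is 5.3% − 2.4% = 2.9 percentage points.
So the ratio between them halves every 70/2.9 ≈ 24.14 years.
An 8.5 times gap takes log₂(8.5) ≈ 3.09 halvings to close: 3.09 × 24.14 ≈ 75 years.

75 years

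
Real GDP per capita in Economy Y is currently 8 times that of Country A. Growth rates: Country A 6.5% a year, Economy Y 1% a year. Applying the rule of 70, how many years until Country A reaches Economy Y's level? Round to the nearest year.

The growth-rate gap is 6.5% − 1% = 5.5 percentage points.
So the ratio between them halves every 70/5.5 ≈ 12.73 years.
An 8 times gap closes after 3 halvings: 3 × 12.73 ≈ 38 years.

roughly 38 years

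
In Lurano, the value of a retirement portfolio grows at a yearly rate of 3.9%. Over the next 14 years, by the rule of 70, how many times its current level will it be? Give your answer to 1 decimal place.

Doubles every ≈ 17.95 years (70/3.9).
14 years is 0.78 doublings; 2^0.78 ≈ 1.7×.

1.7 times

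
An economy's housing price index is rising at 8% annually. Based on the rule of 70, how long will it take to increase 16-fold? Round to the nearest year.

At 8% it doubles every 70/8 ≈ 8.75 years.
16 = 2^4, so 4 doublings → 35 years.

around 35 years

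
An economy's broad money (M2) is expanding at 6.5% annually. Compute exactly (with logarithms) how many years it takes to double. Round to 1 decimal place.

11.0 years

t = ln(2) / ln(1 + 0.065) = 0.6931 / 0.062975 ≈ 11.01.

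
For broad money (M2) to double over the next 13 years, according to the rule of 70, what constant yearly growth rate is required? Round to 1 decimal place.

5.4%

70 / 13 ≈ 5.38, so about 5.4% per year.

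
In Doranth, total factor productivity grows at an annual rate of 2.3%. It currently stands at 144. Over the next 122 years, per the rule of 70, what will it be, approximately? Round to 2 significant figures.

Doubling time ≈ 70/2.3 = 30.43 years.
122 years is 122/30.43 ≈ 4.01 doublings, a factor of 2^4.01 ≈ 16.11.
144 × 16.11 ≈ 2300.

≈ 2300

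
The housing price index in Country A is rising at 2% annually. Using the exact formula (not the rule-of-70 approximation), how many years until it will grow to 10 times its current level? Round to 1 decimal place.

t = ln(10) / ln(1 + 0.02) = 2.3026 / 0.019803 ≈ 116.28.

116.3 years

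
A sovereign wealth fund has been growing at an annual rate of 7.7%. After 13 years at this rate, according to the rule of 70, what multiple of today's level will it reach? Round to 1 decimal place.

Doubling time ≈ 70/7.7 = 9.09 years.
13 years / 9.09 ≈ 1.43 doublings → factor 2^1.43 ≈ 2.7.

roughly 2.7 times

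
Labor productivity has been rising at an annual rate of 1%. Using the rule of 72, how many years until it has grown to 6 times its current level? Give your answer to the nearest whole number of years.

Doubling time ≈ 72/1 = 72.00 years.
6× is log₂ 6 ≈ 2.58 doublings, so ≈ 2.58 × 72.00 = 186 years.

186 years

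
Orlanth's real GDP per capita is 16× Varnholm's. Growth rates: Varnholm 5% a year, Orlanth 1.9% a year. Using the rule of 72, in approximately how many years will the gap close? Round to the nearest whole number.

Varnholm gains on Orlanth at 5% − 1.9% = 3.1 points a year.
At that relative rate the gap halves every 72/3.1 ≈ 23.23 years.
A 16× gap closes after 4 halvings: 4 × 23.23 ≈ 93 years.

around 93 years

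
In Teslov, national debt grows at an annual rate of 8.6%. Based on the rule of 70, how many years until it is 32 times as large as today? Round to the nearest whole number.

41 years

Doubling time ≈ 70/8.6 = 8.14 years.
32× is 5 doublings, so 5 × 8.14 ≈ 41 years.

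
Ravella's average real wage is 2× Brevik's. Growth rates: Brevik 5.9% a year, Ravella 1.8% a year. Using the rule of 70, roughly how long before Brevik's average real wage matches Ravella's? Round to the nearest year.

What matters is the difference: 4.1 pp.
Rule of 70 on the gap: the ratio halves every 70/4.1 ≈ 17.07 years.
A 2× gap closes after 1 halving: 1 × 17.07 ≈ 17 years.

about 17 years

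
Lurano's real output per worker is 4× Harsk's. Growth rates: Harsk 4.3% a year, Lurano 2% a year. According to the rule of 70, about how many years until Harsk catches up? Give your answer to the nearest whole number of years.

roughly 61 years

The growth-rate gap is 4.3% − 2% = 2.3 percentage points.
So the ratio between them halves every 70/2.3 ≈ 30.43 years.
A 4× gap closes after 2 halvings: 2 × 30.43 ≈ 61 years.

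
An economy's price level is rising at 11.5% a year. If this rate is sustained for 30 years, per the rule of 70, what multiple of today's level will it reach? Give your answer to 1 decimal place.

roughly 30.5 times

Doubling time ≈ 70/11.5 = 6.09 years.
30 years / 6.09 ≈ 4.93 doublings → factor 2^4.93 ≈ 30.5.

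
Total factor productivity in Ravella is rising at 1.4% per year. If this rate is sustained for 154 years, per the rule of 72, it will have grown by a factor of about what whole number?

about 8 times

At 1.4% one doubling takes ≈ 51.43 years; 154 years is 3 of them, so ×8.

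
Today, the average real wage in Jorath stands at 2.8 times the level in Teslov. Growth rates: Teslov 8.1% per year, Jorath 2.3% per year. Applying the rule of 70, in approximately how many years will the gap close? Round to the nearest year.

roughly 18 years

What matters is the difference: 5.8 pp.
Rule of 70 on the gap: the ratio halves every 70/5.8 ≈ 12.07 years.
A 2.8 times gap takes log₂(2.8) ≈ 1.49 halvings to close: 1.49 × 12.07 ≈ 18 years.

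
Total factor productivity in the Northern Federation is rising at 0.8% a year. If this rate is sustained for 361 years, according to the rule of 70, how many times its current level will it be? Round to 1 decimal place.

17.5 times

Doubles every ≈ 87.50 years (70/0.8).
361 years is 4.13 doublings; 2^4.13 ≈ 17.5×.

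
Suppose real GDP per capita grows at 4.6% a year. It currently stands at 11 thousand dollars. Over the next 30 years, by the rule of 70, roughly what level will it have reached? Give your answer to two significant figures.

43 thousand dollars

Doubling time ≈ 70/4.6 = 15.22 years.
30 years is 30/15.22 ≈ 1.97 doublings, a factor of 2^1.97 ≈ 3.92.
11 × 3.92 ≈ 43 thousand dollars.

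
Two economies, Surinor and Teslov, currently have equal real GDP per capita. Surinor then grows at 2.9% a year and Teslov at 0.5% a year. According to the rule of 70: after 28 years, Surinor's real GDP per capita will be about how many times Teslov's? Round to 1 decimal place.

around 1.9 times

Surinor pulls ahead at 2.4 pp per year, so the ratio doubles every 70/2.4 ≈ 29.17 years.
In 28 years that's 0.96 doublings: 2^0.96 ≈ 1.9.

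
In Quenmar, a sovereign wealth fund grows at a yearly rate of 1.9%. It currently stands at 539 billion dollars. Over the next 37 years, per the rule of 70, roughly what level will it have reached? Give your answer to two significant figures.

≈ 1100 billion dollars

Doubling time ≈ 70/1.9 = 36.84 years.
37 years is 37/36.84 ≈ 1.00 doublings, a factor of 2^1.00 ≈ 2.00.
539 × 2.00 ≈ 1100 billion dollars.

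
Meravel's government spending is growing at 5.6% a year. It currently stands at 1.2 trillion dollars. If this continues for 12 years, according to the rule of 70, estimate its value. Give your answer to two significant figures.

roughly 2.3 trillion dollars

It doubles every 70/5.6 ≈ 12.50 years, so 12 years is 0.96 doublings.
2^0.96 ≈ 1.95; 1.2 × 1.95 ≈ 2.3 trillion dollars.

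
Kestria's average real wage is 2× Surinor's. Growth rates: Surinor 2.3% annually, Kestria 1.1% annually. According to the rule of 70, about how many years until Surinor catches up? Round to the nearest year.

What matters is the difference: 1.2 pp.
Rule of 70 on the gap: the ratio halves every 70/1.2 ≈ 58.33 years.
A 2× gap closes after 1 halving: 1 × 58.33 ≈ 58 years.

roughly 58 years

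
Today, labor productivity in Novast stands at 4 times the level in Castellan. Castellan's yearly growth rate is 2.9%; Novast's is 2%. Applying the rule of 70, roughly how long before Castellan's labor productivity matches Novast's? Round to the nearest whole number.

What matters is the difference: 0.9 pp.
Rule of 70 on the gap: the ratio halves every 70/0.9 ≈ 77.78 years.
A 4 times gap closes after 2 halvings: 2 × 77.78 ≈ 156 years.

about 156 years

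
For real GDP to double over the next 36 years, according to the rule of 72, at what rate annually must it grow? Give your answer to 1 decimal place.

around 2.0%

72 / 36 ≈ 2.00, so about 2.0% annually.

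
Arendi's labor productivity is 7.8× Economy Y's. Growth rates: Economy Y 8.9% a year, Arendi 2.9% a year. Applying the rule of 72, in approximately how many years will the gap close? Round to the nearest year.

≈ 36 years

Economy Y gains on Arendi at 8.9% − 2.9% = 6 points a year.
At that relative rate the gap halves every 72/6 ≈ 12.00 years.
A 7.8× gap takes log₂(7.8) ≈ 2.96 halvings to close: 2.96 × 12.00 ≈ 36 years.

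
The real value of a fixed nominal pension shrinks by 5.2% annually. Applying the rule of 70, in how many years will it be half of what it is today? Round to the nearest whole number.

approximately 13 years

Falling at 5.2%, it halves about every 70/5.2 = 13.46 years.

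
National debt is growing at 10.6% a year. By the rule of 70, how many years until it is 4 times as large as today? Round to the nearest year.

13 years

Doubling time ≈ 70/10.6 = 6.60 years.
Getting to 4× needs 2 doublings: 2 × 6.60 ≈ 13 years.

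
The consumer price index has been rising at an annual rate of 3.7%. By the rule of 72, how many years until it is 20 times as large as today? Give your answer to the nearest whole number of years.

around 84 years

Doubling time ≈ 72/3.7 = 19.46 years.
20× is log₂ 20 ≈ 4.32 doublings, so ≈ 4.32 × 19.46 = 84 years.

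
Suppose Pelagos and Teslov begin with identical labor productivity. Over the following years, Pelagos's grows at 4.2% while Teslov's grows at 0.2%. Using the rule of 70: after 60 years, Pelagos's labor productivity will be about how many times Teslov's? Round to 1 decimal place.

about 10.8 times

Rate gap = 4.2% − 0.2% = 4 points.
The ratio doubles every 70/4 ≈ 17.50 years.
60/17.50 ≈ 3.43 doublings → ratio ≈ 2^3.43 ≈ 10.8.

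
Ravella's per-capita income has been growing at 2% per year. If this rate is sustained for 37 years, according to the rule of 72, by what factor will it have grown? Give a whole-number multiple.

72/2 ≈ 36.00 years per doubling.
37 years fits 1 doubling: 2^1 = 2.

2 times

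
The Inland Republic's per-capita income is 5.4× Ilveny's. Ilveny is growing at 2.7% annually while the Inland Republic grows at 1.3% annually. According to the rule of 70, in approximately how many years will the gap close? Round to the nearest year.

What matters is the difference: 1.4 pp.
Rule of 70 on the gap: the ratio halves every 70/1.4 ≈ 50.00 years.
A 5.4× gap takes log₂(5.4) ≈ 2.43 halvings to close: 2.43 × 50.00 ≈ 122 years.

around 122 years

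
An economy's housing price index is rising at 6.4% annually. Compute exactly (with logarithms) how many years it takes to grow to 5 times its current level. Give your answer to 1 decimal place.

25.9 years

t = ln(5) / ln(1 + 0.064) = 1.6094 / 0.062035 ≈ 25.94.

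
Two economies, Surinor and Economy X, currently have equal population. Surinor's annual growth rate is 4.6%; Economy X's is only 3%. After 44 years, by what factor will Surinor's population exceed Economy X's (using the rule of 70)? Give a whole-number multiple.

Rate gap = 4.6% − 3% = 1.6 points.
The ratio doubles every 70/1.6 ≈ 43.75 years.
44/43.75 ≈ 1.01 doublings → ratio ≈ 2^1.01 ≈ 2.

roughly 2 times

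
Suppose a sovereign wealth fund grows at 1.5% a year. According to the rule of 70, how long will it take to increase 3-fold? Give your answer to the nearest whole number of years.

approximately 74 years

At 1.5% it doubles every 70/1.5 ≈ 46.67 years.
3× is log₂ 3 ≈ 1.58 doublings, so ≈ 1.58 × 46.67 = 74 years.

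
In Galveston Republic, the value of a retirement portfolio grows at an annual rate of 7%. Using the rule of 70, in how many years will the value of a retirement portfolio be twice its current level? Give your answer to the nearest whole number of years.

At 7%, doubling takes about 70/7 = 10.00 years.

about 10 years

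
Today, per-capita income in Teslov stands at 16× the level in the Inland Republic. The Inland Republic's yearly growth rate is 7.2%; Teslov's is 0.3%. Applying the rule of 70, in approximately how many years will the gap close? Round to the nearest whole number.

roughly 41 years

The growth-rate gap is 7.2% − 0.3% = 6.9 percentage points.
So the ratio between them halves every 70/6.9 ≈ 10.14 years.
A 16× gap closes after 4 halvings: 4 × 10.14 ≈ 41 years.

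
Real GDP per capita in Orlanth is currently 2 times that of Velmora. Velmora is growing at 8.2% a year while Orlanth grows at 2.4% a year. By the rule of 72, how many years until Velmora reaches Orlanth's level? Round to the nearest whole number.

What matters is the difference: 5.8 pp.
Rule of 72 on the gap: the ratio halves every 72/5.8 ≈ 12.41 years.
A 2 times gap closes after 1 halving: 1 × 12.41 ≈ 12 years.

≈ 12 years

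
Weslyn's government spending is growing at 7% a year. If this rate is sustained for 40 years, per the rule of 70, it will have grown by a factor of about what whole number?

At 7% one doubling takes ≈ 10.00 years; 40 years is 4 of them, so ×16.

roughly 16 times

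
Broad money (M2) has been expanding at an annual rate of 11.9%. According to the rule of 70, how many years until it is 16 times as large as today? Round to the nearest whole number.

24 years

Doubling time ≈ 70/11.9 = 5.88 years.
16 = 2^4, so 4 doublings → 24 years.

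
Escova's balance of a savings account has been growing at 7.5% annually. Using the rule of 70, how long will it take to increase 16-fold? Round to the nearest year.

37 years

At 7.5% it doubles every 70/7.5 ≈ 9.33 years.
16× is 4 doublings, so 4 × 9.33 ≈ 37 years.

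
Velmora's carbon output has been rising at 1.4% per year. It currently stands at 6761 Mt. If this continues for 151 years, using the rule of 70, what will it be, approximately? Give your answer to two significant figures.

≈ 55000 Mt

Doubling time ≈ 70/1.4 = 50.00 years.
151 years is 151/50.00 ≈ 3.02 doublings, a factor of 2^3.02 ≈ 8.11.
6761 × 8.11 ≈ 55000 Mt.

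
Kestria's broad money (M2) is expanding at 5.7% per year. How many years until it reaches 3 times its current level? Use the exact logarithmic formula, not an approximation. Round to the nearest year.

20 years

t = ln(3) / ln(1 + 0.057) = 1.0986 / 0.055435 ≈ 19.82.
≈ 20 years.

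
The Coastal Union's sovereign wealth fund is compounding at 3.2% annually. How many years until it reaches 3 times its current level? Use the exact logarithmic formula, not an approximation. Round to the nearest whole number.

t = ln(3) / ln(1 + 0.032) = 1.0986 / 0.031499 ≈ 34.88.
≈ 35 years.

35 years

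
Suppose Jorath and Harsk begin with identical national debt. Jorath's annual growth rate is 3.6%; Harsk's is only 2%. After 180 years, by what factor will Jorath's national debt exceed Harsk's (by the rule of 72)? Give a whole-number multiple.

about 16 times

Only the 1.6-point difference matters.
72/1.6 ≈ 45.00 years per doubling of the ratio; 180 years gives 4.00 doublings, so ≈ 16×.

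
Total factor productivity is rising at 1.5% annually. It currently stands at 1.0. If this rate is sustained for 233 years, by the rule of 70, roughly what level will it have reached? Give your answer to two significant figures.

Doubling time ≈ 70/1.5 = 46.67 years.
233 years is 233/46.67 ≈ 4.99 doublings, a factor of 2^4.99 ≈ 31.78.
1.0 × 31.78 ≈ 32.

about 32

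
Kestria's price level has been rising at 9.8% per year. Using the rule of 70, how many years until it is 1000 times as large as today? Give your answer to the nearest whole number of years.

At 9.8% it doubles every 70/9.8 ≈ 7.14 years.
1000× is log₂ 1000 ≈ 9.97 doublings, so ≈ 9.97 × 7.14 = 71 years.

71 years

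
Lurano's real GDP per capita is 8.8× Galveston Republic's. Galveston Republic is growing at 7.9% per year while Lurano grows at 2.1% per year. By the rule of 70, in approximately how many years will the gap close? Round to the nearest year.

approximately 38 years

What matters is the difference: 5.8 pp.
Rule of 70 on the gap: the ratio halves every 70/5.8 ≈ 12.07 years.
An 8.8× gap takes log₂(8.8) ≈ 3.14 halvings to close: 3.14 × 12.07 ≈ 38 years.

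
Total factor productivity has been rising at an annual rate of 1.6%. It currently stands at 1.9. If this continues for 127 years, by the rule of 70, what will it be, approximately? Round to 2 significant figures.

about 14

It doubles every 70/1.6 ≈ 43.75 years, so 127 years is 2.90 doublings.
2^2.90 ≈ 7.46; 1.9 × 7.46 ≈ 14.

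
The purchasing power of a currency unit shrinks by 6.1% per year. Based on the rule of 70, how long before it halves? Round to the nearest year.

11 years

The rule works in reverse for decay: 70/6.1 ≈ 11.48 years to halve.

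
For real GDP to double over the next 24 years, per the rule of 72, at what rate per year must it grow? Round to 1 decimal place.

72 / 24 ≈ 3.00, so about 3.0% per year.

about 3.0%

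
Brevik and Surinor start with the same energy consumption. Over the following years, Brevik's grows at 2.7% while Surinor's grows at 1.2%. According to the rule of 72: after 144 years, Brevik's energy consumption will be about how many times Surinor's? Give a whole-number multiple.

Only the 1.5-point difference matters.
72/1.5 ≈ 48.00 years per doubling of the ratio; 144 years gives 3.00 doublings, so ≈ 8×.

approximately 8 times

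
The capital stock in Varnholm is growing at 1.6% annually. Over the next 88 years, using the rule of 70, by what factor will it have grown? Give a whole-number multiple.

At 1.6% one doubling takes ≈ 43.75 years; 88 years is 2 of them, so ×4.

≈ 4 times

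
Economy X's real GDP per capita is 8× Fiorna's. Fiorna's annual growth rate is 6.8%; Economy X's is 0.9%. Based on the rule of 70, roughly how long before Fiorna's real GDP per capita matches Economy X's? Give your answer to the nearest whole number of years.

36 years

The growth-rate gap is 6.8% − 0.9% = 5.9 percentage points.
So the ratio between them halves every 70/5.9 ≈ 11.86 years.
An 8× gap closes after 3 halvings: 3 × 11.86 ≈ 36 years.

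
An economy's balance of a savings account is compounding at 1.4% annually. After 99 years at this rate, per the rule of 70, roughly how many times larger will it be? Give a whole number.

70/1.4 ≈ 50.00 years per doubling.
99 years fits 2 doublings: 2^2 = 4.

4 times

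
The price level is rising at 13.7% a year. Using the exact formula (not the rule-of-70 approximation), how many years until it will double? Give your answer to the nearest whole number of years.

t = ln(2) / ln(1 + 0.137) = 0.6931 / 0.128393 ≈ 5.40.
≈ 5 years.

5 years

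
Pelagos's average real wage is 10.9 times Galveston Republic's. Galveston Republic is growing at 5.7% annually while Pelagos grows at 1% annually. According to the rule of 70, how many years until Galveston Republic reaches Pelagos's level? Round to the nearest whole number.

≈ 51 years

What matters is the difference: 4.7 pp.
Rule of 70 on the gap: the ratio halves every 70/4.7 ≈ 14.89 years.
A 10.9 times gap takes log₂(10.9) ≈ 3.45 halvings to close: 3.45 × 14.89 ≈ 51 years.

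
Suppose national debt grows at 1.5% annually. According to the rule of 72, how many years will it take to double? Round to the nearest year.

approximately 48 years

At 1.5%, doubling takes about 72/1.5 = 48.00 years.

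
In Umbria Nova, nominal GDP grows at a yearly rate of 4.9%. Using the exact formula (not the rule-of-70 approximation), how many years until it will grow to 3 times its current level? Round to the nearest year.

23 years

t = ln(3) / ln(1 + 0.049) = 1.0986 / 0.047837 ≈ 22.97.
≈ 23 years.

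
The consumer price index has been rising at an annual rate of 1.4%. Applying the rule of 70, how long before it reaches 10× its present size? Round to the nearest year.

approximately 166 years

At 1.4% it doubles every 70/1.4 ≈ 50.00 years.
10× is log₂ 10 ≈ 3.32 doublings, so ≈ 3.32 × 50.00 = 166 years.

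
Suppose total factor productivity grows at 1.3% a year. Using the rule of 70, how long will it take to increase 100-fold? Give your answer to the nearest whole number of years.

around 358 years

Doubling time ≈ 70/1.3 = 53.85 years.
100× is log₂ 100 ≈ 6.64 doublings, so ≈ 6.64 × 53.85 = 358 years.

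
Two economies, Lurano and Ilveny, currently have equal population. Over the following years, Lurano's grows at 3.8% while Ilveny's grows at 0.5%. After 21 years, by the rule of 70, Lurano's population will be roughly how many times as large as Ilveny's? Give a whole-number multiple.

about 2 times

Only the 3.3-point difference matters.
70/3.3 ≈ 21.21 years per doubling of the ratio; 21 years gives 0.99 doublings, so ≈ 2×.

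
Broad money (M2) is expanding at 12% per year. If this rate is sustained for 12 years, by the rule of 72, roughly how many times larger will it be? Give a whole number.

72/12 ≈ 6.00 years per doubling.
12 years fits 2 doublings: 2^2 = 4.

about 4 times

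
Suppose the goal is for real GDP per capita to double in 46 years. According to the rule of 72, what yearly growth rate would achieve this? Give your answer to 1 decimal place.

roughly 1.6% per year

72 / 46 ≈ 1.57, so about 1.6% per year.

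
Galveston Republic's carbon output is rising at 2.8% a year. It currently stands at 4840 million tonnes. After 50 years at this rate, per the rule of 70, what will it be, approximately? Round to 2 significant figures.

around 19000 million tonnes

Doubling time ≈ 70/2.8 = 25.00 years.
50 years is 50/25.00 ≈ 2.00 doublings, a factor of 2^2.00 ≈ 4.00.
4840 × 4.00 ≈ 19000 million tonnes.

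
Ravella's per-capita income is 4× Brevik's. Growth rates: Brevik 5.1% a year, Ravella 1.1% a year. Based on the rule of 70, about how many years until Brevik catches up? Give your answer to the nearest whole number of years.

approximately 35 years

Brevik gains on Ravella at 5.1% − 1.1% = 4 points a year.
At that relative rate the gap halves every 70/4 ≈ 17.50 years.
A 4× gap closes after 2 halvings: 2 × 17.50 ≈ 35 years.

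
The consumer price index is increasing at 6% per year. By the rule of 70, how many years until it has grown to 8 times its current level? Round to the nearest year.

One doubling takes 70/6 = 11.67 years.
Getting to 8× needs 3 doublings: 3 × 11.67 ≈ 35 years.

roughly 35 years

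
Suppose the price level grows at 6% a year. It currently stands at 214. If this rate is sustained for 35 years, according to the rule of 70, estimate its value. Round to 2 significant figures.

1700

It doubles every 70/6 ≈ 11.67 years, so 35 years is 3.00 doublings.
2^3.00 ≈ 8.00; 214 × 8.00 ≈ 1700.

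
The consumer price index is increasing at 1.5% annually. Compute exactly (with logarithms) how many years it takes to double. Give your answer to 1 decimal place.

46.6 years

t = ln(2) / ln(1 + 0.015) = 0.6931 / 0.014889 ≈ 46.55.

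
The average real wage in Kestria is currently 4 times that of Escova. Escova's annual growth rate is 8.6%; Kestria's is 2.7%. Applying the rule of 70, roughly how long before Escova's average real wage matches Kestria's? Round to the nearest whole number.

What matters is the difference: 5.9 pp.
Rule of 70 on the gap: the ratio halves every 70/5.9 ≈ 11.86 years.
A 4 times gap closes after 2 halvings: 2 × 11.86 ≈ 24 years.

≈ 24 years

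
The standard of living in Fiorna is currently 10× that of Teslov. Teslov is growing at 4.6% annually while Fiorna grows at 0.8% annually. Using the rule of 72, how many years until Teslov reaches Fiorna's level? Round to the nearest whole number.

Teslov gains on Fiorna at 4.6% − 0.8% = 3.8 points a year.
At that relative rate the gap halves every 72/3.8 ≈ 18.95 years.
A 10× gap takes log₂(10) ≈ 3.32 halvings to close: 3.32 × 18.95 ≈ 63 years.

≈ 63 years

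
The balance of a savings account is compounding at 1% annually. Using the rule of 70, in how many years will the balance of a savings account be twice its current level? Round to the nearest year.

about 70 years

70/1 ≈ 70.00, so it doubles roughly every 70 years.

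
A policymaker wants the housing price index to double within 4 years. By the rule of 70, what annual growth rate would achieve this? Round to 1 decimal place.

70 / 4 ≈ 17.50, so about 17.5% a year.

around 17.5% a year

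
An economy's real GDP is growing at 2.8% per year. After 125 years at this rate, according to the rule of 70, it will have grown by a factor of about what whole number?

roughly 32 times

Doubling time ≈ 70/2.8 = 25.00 years.
125/25.00 ≈ 5 doublings, so about 2^5 = 32×.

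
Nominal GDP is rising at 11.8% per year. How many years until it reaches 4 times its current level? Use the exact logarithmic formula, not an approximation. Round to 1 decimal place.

t = ln(4) / ln(1 + 0.118) = 1.3863 / 0.111541 ≈ 12.43.

12.4 years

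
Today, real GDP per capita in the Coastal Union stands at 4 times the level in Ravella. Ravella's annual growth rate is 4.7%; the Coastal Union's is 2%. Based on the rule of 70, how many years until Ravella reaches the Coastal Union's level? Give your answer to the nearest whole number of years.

The growth-rate gap is 4.7% − 2% = 2.7 percentage points.
So the ratio between them halves every 70/2.7 ≈ 25.93 years.
A 4 times gap closes after 2 halvings: 2 × 25.93 ≈ 52 years.

≈ 52 years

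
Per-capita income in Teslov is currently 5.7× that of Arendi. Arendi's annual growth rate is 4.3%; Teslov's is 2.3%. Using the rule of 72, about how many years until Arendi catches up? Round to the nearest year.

What matters is the difference: 2 pp.
Rule of 72 on the gap: the ratio halves every 72/2 ≈ 36.00 years.
A 5.7× gap takes log₂(5.7) ≈ 2.51 halvings to close: 2.51 × 36.00 ≈ 90 years.

≈ 90 years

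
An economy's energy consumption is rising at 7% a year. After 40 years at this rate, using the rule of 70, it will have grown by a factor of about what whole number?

At 7% one doubling takes ≈ 10.00 years; 40 years is 4 of them, so ×16.

around 16 times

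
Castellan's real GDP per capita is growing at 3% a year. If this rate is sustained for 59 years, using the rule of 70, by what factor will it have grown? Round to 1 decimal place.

5.8 times

Doubling time ≈ 70/3 = 23.33 years.
59 years / 23.33 ≈ 2.53 doublings → factor 2^2.53 ≈ 5.8.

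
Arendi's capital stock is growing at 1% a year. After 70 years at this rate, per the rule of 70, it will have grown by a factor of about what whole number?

70/1 ≈ 70.00 years per doubling.
70 years fits 1 doubling: 2^1 = 2.

≈ 2 times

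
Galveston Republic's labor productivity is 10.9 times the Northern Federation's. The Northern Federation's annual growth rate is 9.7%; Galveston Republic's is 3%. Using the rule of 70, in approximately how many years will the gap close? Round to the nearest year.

about 36 years

the Northern Federation gains on Galveston Republic at 9.7% − 3% = 6.7 points a year.
At that relative rate the gap halves every 70/6.7 ≈ 10.45 years.
A 10.9 times gap takes log₂(10.9) ≈ 3.45 halvings to close: 3.45 × 10.45 ≈ 36 years.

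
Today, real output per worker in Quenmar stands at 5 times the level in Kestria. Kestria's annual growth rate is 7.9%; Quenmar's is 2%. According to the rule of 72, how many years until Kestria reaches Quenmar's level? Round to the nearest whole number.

Kestria gains on Quenmar at 7.9% − 2% = 5.9 points a year.
At that relative rate the gap halves every 72/5.9 ≈ 12.20 years.
A 5 times gap takes log₂(5) ≈ 2.32 halvings to close: 2.32 × 12.20 ≈ 28 years.

approximately 28 years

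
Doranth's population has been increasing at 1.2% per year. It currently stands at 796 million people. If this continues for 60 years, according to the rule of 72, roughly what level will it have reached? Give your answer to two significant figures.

approximately 1600 million people

It doubles every 72/1.2 ≈ 60.00 years, so 60 years is 1.00 doublings.
2^1.00 ≈ 2.00; 796 × 2.00 ≈ 1600 million people.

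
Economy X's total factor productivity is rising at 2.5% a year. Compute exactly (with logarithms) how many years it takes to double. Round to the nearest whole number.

28 years

t = ln(2) / ln(1 + 0.025) = 0.6931 / 0.024693 ≈ 28.07.
≈ 28 years.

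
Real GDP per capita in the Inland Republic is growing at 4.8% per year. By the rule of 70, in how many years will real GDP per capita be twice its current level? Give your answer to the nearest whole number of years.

roughly 15 years

70/4.8 ≈ 14.58, so it doubles roughly every 15 years.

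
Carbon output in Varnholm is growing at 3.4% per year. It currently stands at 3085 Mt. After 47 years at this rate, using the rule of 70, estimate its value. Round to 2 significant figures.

It doubles every 70/3.4 ≈ 20.59 years, so 47 years is 2.28 doublings.
2^2.28 ≈ 4.86; 3085 × 4.86 ≈ 15000 Mt.

about 15000 Mt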